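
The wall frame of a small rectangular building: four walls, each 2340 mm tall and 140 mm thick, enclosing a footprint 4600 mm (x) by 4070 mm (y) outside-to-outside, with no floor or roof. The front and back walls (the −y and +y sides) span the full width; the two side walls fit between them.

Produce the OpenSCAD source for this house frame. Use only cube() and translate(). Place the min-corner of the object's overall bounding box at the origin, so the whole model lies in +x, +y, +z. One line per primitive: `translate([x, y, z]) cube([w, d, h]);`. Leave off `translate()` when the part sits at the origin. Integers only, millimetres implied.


cube([4600, 140, 2340]);
translate([0, 3930, 0]) cube([4600, 140, 2340]);
translate([0, 140, 0]) cube([140, 3790, 2340]);
translate([4460, 140, 0]) cube([140, 3790, 2340]);


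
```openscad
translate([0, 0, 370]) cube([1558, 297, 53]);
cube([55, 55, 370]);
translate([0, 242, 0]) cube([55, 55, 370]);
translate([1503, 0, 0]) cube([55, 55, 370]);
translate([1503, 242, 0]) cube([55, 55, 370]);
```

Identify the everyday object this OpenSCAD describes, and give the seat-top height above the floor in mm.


A bench. The seat-top height is 423 mm.

A long slab on four corner posts — a bench. The slab sits at z = 370 with thickness 53, so the top is 370 + 53 = 423 mm.


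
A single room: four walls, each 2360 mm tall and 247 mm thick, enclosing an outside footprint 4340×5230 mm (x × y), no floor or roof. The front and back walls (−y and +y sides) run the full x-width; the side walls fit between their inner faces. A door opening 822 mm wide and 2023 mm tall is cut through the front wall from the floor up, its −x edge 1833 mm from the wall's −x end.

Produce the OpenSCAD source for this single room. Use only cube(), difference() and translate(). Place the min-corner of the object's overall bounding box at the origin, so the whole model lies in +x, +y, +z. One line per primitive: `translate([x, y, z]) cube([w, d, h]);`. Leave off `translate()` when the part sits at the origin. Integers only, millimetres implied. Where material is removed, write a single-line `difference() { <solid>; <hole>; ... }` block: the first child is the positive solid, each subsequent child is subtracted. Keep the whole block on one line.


difference() { cube([4340, 247, 2360]); translate([1833, 0, 0]) cube([822, 247, 2023]); }
translate([0, 4983, 0]) cube([4340, 247, 2360]);
translate([0, 247, 0]) cube([247, 4736, 2360]);
translate([4093, 247, 0]) cube([247, 4736, 2360]);


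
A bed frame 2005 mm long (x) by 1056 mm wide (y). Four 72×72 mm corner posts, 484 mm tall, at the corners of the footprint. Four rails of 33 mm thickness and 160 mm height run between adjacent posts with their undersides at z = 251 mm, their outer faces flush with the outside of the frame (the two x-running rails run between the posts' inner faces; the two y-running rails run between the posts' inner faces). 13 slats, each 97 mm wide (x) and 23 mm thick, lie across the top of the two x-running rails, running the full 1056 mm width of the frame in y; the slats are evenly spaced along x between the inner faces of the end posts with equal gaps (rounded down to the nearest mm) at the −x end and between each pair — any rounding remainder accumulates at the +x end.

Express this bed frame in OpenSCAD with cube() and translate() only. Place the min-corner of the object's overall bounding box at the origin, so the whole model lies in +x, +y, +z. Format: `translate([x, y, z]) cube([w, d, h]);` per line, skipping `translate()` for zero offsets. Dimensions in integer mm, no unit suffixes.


cube([72, 72, 484]);
translate([0, 984, 0]) cube([72, 72, 484]);
translate([1933, 0, 0]) cube([72, 72, 484]);
translate([1933, 984, 0]) cube([72, 72, 484]);
translate([72, 0, 251]) cube([1861, 33, 160]);
translate([72, 1023, 251]) cube([1861, 33, 160]);
translate([0, 72, 251]) cube([33, 912, 160]);
translate([1972, 72, 251]) cube([33, 912, 160]);
translate([114, 0, 411]) cube([97, 1056, 23]);
translate([253, 0, 411]) cube([97, 1056, 23]);
translate([392, 0, 411]) cube([97, 1056, 23]);
translate([531, 0, 411]) cube([97, 1056, 23]);
translate([670, 0, 411]) cube([97, 1056, 23]);
translate([809, 0, 411]) cube([97, 1056, 23]);
translate([948, 0, 411]) cube([97, 1056, 23]);
translate([1087, 0, 411]) cube([97, 1056, 23]);
translate([1226, 0, 411]) cube([97, 1056, 23]);
translate([1365, 0, 411]) cube([97, 1056, 23]);
translate([1504, 0, 411]) cube([97, 1056, 23]);
translate([1643, 0, 411]) cube([97, 1056, 23]);
translate([1782, 0, 411]) cube([97, 1056, 23]);


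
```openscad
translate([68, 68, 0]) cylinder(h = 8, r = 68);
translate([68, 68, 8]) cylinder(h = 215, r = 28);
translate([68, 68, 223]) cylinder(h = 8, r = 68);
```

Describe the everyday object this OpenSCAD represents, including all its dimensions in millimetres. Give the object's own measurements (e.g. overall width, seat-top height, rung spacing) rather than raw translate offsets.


A spool: two coaxial disc flanges of radius 68 mm and thickness 8 mm, joined by a core cylinder of radius 28 mm and height 215 mm. The lower flange rests on z = 0 and the three cylinders share a vertical axis.


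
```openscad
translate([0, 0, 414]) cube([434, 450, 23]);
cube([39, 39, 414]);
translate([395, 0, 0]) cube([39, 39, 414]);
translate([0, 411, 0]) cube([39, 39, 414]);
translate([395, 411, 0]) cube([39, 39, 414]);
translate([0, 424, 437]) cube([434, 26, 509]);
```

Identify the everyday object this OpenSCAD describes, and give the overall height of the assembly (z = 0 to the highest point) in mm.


A chair. The overall height is 946 mm.

A slab on four corner posts with a tall panel at the back — a chair. The seat slab sits at z = 414 with thickness 23, and the 509 mm backrest starts at the seat top, so the overall height is 414 + 23 + 509 = 946 mm.


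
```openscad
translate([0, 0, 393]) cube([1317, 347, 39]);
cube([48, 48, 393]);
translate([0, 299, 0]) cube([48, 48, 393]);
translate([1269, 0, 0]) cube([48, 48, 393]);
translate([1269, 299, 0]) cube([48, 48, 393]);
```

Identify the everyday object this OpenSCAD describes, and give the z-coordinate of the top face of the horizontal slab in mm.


A bench. The seat-top height is 432 mm.

A long slab on four corner posts — a bench. The slab sits at z = 393 with thickness 39, so the top is 393 + 39 = 432 mm.


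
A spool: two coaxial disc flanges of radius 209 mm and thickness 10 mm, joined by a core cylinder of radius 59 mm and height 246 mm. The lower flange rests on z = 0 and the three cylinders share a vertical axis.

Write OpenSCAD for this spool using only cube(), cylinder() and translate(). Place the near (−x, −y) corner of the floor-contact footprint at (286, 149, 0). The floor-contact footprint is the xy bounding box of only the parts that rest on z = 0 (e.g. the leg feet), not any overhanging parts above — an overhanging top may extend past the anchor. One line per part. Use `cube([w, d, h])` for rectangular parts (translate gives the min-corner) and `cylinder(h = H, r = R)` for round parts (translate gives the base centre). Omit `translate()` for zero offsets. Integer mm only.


translate([495, 358, 0]) cylinder(h = 10, r = 209);
translate([495, 358, 10]) cylinder(h = 246, r = 59);
translate([495, 358, 256]) cylinder(h = 10, r = 209);


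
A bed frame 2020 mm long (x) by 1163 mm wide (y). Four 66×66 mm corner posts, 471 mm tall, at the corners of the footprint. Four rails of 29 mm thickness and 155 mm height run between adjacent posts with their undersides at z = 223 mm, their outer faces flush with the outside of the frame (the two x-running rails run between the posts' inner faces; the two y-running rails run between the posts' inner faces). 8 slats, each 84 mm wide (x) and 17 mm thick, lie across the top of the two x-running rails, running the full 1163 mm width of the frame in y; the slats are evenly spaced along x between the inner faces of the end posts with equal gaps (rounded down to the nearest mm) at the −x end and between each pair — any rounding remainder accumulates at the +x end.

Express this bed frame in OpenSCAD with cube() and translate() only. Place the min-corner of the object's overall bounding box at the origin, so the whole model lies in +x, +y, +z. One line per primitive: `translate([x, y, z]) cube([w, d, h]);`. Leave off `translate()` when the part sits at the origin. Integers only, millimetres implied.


cube([66, 66, 471]);
translate([0, 1097, 0]) cube([66, 66, 471]);
translate([1954, 0, 0]) cube([66, 66, 471]);
translate([1954, 1097, 0]) cube([66, 66, 471]);
translate([66, 0, 223]) cube([1888, 29, 155]);
translate([66, 1134, 223]) cube([1888, 29, 155]);
translate([0, 66, 223]) cube([29, 1031, 155]);
translate([1991, 66, 223]) cube([29, 1031, 155]);
translate([201, 0, 378]) cube([84, 1163, 17]);
translate([420, 0, 378]) cube([84, 1163, 17]);
translate([639, 0, 378]) cube([84, 1163, 17]);
translate([858, 0, 378]) cube([84, 1163, 17]);
translate([1077, 0, 378]) cube([84, 1163, 17]);
translate([1296, 0, 378]) cube([84, 1163, 17]);
translate([1515, 0, 378]) cube([84, 1163, 17]);
translate([1734, 0, 378]) cube([84, 1163, 17]);


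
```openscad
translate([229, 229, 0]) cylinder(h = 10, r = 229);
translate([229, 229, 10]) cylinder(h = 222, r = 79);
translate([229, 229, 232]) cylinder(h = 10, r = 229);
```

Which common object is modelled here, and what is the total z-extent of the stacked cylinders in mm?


A spool. The overall height is 242 mm.

Three coaxial cylinders, large–small–large — a spool. Two 10 mm flanges and a 222 mm core give 10 + 222 + 10 = 242 mm.


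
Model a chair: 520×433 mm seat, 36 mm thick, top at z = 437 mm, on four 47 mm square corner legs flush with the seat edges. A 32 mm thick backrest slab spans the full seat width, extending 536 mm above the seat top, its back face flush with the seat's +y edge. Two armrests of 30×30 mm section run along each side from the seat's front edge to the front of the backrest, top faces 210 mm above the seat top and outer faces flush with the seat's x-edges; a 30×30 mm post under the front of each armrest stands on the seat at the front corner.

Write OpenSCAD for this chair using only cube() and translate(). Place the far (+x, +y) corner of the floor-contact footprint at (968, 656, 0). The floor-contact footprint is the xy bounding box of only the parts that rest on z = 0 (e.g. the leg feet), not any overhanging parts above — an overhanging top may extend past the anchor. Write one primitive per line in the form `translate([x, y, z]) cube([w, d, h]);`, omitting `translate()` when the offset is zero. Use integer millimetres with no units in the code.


// leg_h = 437 - 36 = 401
// arm post h = 210 - 30 = 180
translate([448, 223, 401]) cube([520, 433, 36]);
translate([448, 223, 0]) cube([47, 47, 401]);
translate([921, 223, 0]) cube([47, 47, 401]);
translate([448, 609, 0]) cube([47, 47, 401]);
translate([921, 609, 0]) cube([47, 47, 401]);
translate([448, 624, 437]) cube([520, 32, 536]);
translate([448, 223, 617]) cube([30, 401, 30]);
translate([938, 223, 617]) cube([30, 401, 30]);
translate([448, 223, 437]) cube([30, 30, 180]);
translate([938, 223, 437]) cube([30, 30, 180]);


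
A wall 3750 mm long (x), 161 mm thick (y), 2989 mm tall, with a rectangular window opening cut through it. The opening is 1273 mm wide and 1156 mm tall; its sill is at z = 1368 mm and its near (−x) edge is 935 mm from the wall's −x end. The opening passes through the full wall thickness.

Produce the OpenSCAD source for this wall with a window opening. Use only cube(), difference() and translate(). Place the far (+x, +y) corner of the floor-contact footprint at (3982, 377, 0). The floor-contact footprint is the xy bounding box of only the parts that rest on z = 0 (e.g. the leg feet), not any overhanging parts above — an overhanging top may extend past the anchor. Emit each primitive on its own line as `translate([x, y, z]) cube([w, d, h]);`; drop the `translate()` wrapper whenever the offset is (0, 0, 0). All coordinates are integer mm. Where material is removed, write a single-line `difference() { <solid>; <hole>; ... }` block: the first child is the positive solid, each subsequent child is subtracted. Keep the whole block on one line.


difference() { translate([232, 216, 0]) cube([3750, 161, 2989]); translate([1167, 216, 1368]) cube([1273, 161, 1156]); }


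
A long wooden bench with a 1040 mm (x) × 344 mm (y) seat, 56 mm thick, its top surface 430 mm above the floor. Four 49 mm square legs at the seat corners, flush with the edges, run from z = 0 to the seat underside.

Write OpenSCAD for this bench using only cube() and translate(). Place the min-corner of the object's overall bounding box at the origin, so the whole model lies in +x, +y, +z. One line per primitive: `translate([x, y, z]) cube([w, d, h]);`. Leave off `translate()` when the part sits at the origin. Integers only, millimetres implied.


translate([0, 0, 374]) cube([1040, 344, 56]);
cube([49, 49, 374]);
translate([0, 295, 0]) cube([49, 49, 374]);
translate([991, 0, 0]) cube([49, 49, 374]);
translate([991, 295, 0]) cube([49, 49, 374]);


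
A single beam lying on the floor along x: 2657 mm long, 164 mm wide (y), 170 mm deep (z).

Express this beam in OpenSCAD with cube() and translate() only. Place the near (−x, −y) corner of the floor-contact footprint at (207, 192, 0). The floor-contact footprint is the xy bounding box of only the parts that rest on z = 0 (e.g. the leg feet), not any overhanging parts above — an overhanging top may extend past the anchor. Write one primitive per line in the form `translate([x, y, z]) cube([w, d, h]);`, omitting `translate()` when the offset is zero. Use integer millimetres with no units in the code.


translate([207, 192, 0]) cube([2657, 164, 170]);


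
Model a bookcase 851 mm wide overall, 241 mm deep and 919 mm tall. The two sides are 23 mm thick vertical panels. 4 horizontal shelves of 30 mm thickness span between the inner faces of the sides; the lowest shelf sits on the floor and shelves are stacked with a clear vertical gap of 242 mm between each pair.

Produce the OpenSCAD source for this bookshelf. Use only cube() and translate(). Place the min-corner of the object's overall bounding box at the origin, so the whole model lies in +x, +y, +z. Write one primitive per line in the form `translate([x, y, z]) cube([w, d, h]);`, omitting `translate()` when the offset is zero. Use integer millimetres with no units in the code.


cube([23, 241, 919]);
translate([828, 0, 0]) cube([23, 241, 919]);
translate([23, 0, 0]) cube([805, 241, 30]);
translate([23, 0, 272]) cube([805, 241, 30]);
translate([23, 0, 544]) cube([805, 241, 30]);
translate([23, 0, 816]) cube([805, 241, 30]);


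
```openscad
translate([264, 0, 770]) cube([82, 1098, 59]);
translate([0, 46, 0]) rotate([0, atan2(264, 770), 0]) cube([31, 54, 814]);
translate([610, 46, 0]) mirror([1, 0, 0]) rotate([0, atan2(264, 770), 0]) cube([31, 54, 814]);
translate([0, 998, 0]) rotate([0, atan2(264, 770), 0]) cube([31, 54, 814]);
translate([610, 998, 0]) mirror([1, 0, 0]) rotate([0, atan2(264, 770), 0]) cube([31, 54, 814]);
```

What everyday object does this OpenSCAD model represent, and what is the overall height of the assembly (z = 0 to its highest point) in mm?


A sawhorse. The overall height is 829 mm.

A beam across two mirrored pairs of raked legs — a sawhorse. The beam's underside is at z = 770 (matching the legs' vertical rise in atan2(264, 770)) and the beam is 59 mm tall, so its top is at 770 + 59 = 829 mm. The raked legs top out at the beam's underside, so that is the highest point.


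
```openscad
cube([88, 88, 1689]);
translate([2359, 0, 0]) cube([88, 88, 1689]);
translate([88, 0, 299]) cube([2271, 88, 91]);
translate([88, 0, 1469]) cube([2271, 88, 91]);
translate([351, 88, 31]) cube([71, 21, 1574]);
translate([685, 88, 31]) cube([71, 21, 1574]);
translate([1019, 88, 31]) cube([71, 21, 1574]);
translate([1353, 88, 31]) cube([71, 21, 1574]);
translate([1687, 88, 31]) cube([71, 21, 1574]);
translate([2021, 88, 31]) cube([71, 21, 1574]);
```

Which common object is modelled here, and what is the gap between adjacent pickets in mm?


A fence section. The picket gap is 263 mm.

Two posts, two rails, 6 pickets — a fence section. Span 2271 mm holds 6 pickets of 71 mm with 7 equal gaps: ⌊(2271 − 6·71) / 7⌋ = 263 mm.


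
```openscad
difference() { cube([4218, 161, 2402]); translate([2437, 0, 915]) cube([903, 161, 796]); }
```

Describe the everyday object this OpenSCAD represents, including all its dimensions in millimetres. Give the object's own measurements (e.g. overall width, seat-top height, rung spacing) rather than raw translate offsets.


A wall 4218 mm long (x), 161 mm thick (y), 2402 mm tall, with a rectangular window opening cut through it. The opening is 903 mm wide and 796 mm tall; its sill is at z = 915 mm and its near (−x) edge is 2437 mm from the wall's −x end. The opening passes through the full wall thickness.


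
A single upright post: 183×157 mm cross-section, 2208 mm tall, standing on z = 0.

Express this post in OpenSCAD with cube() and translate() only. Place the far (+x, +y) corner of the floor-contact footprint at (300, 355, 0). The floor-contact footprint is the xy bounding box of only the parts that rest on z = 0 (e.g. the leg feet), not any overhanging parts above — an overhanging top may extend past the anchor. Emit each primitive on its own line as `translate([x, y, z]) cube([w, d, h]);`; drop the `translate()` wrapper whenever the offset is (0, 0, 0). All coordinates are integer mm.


translate([117, 198, 0]) cube([183, 157, 2208]);


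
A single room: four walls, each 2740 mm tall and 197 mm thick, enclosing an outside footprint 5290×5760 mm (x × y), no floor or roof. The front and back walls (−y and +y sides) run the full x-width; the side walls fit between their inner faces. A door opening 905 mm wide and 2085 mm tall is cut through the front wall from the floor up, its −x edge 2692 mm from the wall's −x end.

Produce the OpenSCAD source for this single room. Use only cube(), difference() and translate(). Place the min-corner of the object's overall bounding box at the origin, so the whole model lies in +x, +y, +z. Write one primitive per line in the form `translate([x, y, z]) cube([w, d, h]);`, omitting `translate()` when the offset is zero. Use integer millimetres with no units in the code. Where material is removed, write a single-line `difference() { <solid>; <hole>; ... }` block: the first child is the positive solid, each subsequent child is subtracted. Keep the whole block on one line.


difference() { cube([5290, 197, 2740]); translate([2692, 0, 0]) cube([905, 197, 2085]); }
translate([0, 5563, 0]) cube([5290, 197, 2740]);
translate([0, 197, 0]) cube([197, 5366, 2740]);
translate([5093, 197, 0]) cube([197, 5366, 2740]);


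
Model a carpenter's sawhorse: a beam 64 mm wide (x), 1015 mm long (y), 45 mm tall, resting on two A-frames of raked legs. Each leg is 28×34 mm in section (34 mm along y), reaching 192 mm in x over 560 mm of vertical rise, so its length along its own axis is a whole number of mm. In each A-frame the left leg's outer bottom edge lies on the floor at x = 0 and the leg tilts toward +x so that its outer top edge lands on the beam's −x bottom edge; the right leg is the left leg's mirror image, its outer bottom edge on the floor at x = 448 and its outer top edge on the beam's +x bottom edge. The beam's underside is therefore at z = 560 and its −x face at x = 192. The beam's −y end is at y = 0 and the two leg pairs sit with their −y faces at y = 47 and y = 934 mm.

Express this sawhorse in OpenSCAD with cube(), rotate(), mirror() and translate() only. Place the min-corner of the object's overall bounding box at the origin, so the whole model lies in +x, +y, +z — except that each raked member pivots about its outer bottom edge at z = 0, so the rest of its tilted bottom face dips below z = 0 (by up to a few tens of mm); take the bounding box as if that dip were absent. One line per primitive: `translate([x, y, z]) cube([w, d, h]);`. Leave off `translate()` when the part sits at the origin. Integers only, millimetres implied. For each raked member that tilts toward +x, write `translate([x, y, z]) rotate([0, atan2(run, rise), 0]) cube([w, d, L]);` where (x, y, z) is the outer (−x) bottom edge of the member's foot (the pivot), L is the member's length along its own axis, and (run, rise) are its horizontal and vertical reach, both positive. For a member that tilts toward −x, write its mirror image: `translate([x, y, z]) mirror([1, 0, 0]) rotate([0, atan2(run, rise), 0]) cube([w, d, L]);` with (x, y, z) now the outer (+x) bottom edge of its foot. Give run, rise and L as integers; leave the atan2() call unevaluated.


// leg length = √(192² + 560²) = 592
// right-leg outer foot x = 2·192 + 64 = 448
// beam min-corner = (192, 0, 560)
translate([192, 0, 560]) cube([64, 1015, 45]);
translate([0, 47, 0]) rotate([0, atan2(192, 560), 0]) cube([28, 34, 592]);
translate([448, 47, 0]) mirror([1, 0, 0]) rotate([0, atan2(192, 560), 0]) cube([28, 34, 592]);
translate([0, 934, 0]) rotate([0, atan2(192, 560), 0]) cube([28, 34, 592]);
translate([448, 934, 0]) mirror([1, 0, 0]) rotate([0, atan2(192, 560), 0]) cube([28, 34, 592]);


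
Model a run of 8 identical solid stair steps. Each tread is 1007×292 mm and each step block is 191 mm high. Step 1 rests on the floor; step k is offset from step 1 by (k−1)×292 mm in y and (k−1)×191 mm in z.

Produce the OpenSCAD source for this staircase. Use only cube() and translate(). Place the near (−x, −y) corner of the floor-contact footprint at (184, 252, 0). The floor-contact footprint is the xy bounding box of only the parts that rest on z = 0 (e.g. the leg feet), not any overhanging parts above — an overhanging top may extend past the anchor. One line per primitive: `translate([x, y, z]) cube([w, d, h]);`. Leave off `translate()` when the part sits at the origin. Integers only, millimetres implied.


translate([184, 252, 0]) cube([1007, 292, 191]);
translate([184, 544, 191]) cube([1007, 292, 191]);
translate([184, 836, 382]) cube([1007, 292, 191]);
translate([184, 1128, 573]) cube([1007, 292, 191]);
translate([184, 1420, 764]) cube([1007, 292, 191]);
translate([184, 1712, 955]) cube([1007, 292, 191]);
translate([184, 2004, 1146]) cube([1007, 292, 191]);
translate([184, 2296, 1337]) cube([1007, 292, 191]);


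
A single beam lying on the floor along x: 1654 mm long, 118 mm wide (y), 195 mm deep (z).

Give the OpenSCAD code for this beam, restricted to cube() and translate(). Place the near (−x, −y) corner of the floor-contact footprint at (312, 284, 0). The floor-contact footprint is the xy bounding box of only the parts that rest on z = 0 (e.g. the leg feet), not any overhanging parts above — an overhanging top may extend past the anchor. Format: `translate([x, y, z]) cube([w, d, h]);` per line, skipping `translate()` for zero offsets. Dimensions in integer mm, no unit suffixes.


translate([312, 284, 0]) cube([1654, 118, 195]);


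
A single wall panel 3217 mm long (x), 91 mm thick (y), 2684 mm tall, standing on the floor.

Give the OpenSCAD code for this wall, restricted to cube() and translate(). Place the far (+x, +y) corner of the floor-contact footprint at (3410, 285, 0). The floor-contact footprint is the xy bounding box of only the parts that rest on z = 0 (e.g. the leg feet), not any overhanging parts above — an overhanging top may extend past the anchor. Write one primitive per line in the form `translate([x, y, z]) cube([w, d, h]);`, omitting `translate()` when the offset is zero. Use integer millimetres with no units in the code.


translate([193, 194, 0]) cube([3217, 91, 2684]);


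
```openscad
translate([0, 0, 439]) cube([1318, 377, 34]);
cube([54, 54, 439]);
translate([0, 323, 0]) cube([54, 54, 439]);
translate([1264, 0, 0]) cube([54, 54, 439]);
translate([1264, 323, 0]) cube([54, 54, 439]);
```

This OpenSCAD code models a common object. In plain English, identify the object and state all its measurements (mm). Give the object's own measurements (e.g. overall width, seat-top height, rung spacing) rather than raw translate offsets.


A long wooden bench with a 1318 mm (x) × 377 mm (y) seat, 34 mm thick, its top surface 473 mm above the floor. Four 54 mm square legs at the seat corners, flush with the edges, run from z = 0 to the seat underside.


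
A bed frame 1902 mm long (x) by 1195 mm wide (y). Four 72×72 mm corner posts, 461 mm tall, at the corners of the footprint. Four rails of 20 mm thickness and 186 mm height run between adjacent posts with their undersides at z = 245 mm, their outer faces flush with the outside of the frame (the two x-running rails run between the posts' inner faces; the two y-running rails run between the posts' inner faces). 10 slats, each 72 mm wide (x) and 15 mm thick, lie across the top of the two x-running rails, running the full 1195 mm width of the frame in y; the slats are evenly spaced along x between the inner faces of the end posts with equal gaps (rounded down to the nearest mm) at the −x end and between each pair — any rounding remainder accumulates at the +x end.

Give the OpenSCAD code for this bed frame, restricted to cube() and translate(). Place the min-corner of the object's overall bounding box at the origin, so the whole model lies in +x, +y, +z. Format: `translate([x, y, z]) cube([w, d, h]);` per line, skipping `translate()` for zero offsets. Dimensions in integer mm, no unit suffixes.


cube([72, 72, 461]);
translate([0, 1123, 0]) cube([72, 72, 461]);
translate([1830, 0, 0]) cube([72, 72, 461]);
translate([1830, 1123, 0]) cube([72, 72, 461]);
translate([72, 0, 245]) cube([1758, 20, 186]);
translate([72, 1175, 245]) cube([1758, 20, 186]);
translate([0, 72, 245]) cube([20, 1051, 186]);
translate([1882, 72, 245]) cube([20, 1051, 186]);
translate([166, 0, 431]) cube([72, 1195, 15]);
translate([332, 0, 431]) cube([72, 1195, 15]);
translate([498, 0, 431]) cube([72, 1195, 15]);
translate([664, 0, 431]) cube([72, 1195, 15]);
translate([830, 0, 431]) cube([72, 1195, 15]);
translate([996, 0, 431]) cube([72, 1195, 15]);
translate([1162, 0, 431]) cube([72, 1195, 15]);
translate([1328, 0, 431]) cube([72, 1195, 15]);
translate([1494, 0, 431]) cube([72, 1195, 15]);
translate([1660, 0, 431]) cube([72, 1195, 15]);


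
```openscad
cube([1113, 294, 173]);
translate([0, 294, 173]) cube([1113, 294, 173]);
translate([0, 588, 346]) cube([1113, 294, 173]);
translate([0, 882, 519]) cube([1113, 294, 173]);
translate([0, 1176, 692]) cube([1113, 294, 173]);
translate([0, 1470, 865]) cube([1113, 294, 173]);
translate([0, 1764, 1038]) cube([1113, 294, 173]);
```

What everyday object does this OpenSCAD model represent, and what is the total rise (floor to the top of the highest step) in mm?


A staircase. The total rise is 1211 mm.

7 identical blocks, each offset up and back from the previous — a staircase. Each step is 173 mm tall and there are 7 of them, so the total rise is 7 × 173 = 1211 mm.


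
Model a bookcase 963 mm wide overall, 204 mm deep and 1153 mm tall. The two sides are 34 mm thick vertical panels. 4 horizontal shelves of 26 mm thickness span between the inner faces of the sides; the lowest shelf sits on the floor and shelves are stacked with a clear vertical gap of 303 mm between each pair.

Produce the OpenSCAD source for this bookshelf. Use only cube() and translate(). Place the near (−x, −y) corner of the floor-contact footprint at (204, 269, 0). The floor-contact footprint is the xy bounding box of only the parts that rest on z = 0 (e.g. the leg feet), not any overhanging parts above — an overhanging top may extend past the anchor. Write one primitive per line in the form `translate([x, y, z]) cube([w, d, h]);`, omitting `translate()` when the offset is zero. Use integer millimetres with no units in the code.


translate([204, 269, 0]) cube([34, 204, 1153]);
translate([1133, 269, 0]) cube([34, 204, 1153]);
translate([238, 269, 0]) cube([895, 204, 26]);
translate([238, 269, 329]) cube([895, 204, 26]);
translate([238, 269, 658]) cube([895, 204, 26]);
translate([238, 269, 987]) cube([895, 204, 26]);


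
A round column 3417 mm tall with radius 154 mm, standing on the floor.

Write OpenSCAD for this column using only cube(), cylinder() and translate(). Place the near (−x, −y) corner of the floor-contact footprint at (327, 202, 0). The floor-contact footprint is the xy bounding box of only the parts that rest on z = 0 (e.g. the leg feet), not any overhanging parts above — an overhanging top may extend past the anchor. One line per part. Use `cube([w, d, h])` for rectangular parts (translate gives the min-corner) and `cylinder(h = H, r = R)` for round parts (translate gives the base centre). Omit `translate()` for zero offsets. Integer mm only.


translate([481, 356, 0]) cylinder(h = 3417, r = 154);


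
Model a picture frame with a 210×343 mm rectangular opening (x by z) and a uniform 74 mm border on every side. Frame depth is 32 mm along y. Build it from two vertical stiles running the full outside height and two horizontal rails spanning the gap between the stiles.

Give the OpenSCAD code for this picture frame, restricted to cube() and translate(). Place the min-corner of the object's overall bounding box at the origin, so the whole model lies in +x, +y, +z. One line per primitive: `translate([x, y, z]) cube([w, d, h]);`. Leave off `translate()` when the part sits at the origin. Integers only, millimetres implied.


cube([74, 32, 491]);
translate([284, 0, 0]) cube([74, 32, 491]);
translate([74, 0, 0]) cube([210, 32, 74]);
translate([74, 0, 417]) cube([210, 32, 74]);


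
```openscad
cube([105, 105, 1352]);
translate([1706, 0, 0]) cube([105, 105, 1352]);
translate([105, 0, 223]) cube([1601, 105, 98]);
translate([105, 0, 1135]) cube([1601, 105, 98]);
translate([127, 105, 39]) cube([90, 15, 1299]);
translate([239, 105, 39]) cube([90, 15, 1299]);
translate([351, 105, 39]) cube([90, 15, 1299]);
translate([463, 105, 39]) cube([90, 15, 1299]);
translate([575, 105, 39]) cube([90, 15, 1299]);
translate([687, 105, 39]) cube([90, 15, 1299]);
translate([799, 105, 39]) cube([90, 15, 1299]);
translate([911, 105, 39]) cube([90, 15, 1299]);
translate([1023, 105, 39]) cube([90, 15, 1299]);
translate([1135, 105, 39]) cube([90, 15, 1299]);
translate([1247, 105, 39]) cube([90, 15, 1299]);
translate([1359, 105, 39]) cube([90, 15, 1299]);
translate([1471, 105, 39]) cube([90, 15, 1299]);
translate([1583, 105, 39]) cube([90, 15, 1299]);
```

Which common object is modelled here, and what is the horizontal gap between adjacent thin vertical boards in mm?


A fence section. The picket gap is 22 mm.

Two posts, two rails, 14 pickets — a fence section. Span 1601 mm holds 14 pickets of 90 mm with 15 equal gaps: ⌊(1601 − 14·90) / 15⌋ = 22 mm.


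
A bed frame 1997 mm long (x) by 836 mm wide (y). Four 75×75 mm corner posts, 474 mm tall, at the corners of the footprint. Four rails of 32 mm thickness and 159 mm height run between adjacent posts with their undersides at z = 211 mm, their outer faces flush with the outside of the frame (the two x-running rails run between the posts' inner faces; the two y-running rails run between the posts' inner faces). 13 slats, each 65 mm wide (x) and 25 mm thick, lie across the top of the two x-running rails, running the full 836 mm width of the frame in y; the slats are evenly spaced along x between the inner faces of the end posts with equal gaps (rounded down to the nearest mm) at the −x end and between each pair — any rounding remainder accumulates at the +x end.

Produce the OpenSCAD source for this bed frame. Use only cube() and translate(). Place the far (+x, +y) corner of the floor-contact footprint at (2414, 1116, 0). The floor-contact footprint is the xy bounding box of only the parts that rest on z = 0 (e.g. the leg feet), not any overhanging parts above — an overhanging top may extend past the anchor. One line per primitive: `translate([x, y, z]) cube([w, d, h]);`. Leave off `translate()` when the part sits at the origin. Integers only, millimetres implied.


// slat z = rail_z + rail_h = 211 + 159 = 370
// slat gap = ⌊(1847 − 13·65) / 14⌋ = 71
translate([417, 280, 0]) cube([75, 75, 474]);
translate([417, 1041, 0]) cube([75, 75, 474]);
translate([2339, 280, 0]) cube([75, 75, 474]);
translate([2339, 1041, 0]) cube([75, 75, 474]);
translate([492, 280, 211]) cube([1847, 32, 159]);
translate([492, 1084, 211]) cube([1847, 32, 159]);
translate([417, 355, 211]) cube([32, 686, 159]);
translate([2382, 355, 211]) cube([32, 686, 159]);
translate([563, 280, 370]) cube([65, 836, 25]);
translate([699, 280, 370]) cube([65, 836, 25]);
translate([835, 280, 370]) cube([65, 836, 25]);
translate([971, 280, 370]) cube([65, 836, 25]);
translate([1107, 280, 370]) cube([65, 836, 25]);
translate([1243, 280, 370]) cube([65, 836, 25]);
translate([1379, 280, 370]) cube([65, 836, 25]);
translate([1515, 280, 370]) cube([65, 836, 25]);
translate([1651, 280, 370]) cube([65, 836, 25]);
translate([1787, 280, 370]) cube([65, 836, 25]);
translate([1923, 280, 370]) cube([65, 836, 25]);
translate([2059, 280, 370]) cube([65, 836, 25]);
translate([2195, 280, 370]) cube([65, 836, 25]);


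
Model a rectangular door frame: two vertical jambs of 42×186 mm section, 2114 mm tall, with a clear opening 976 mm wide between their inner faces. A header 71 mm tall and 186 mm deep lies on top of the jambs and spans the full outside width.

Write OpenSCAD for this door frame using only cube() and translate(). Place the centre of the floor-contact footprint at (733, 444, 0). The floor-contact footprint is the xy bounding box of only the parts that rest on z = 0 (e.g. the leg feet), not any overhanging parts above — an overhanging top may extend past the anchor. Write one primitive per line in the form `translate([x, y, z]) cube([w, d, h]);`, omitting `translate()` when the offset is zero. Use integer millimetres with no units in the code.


translate([203, 351, 0]) cube([42, 186, 2114]);
translate([1221, 351, 0]) cube([42, 186, 2114]);
translate([203, 351, 2114]) cube([1060, 186, 71]);


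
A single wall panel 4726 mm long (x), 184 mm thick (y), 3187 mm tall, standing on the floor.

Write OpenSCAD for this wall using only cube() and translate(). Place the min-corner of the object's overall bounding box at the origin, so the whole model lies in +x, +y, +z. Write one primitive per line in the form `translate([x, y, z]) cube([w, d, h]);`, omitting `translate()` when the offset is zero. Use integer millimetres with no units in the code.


cube([4726, 184, 3187]);


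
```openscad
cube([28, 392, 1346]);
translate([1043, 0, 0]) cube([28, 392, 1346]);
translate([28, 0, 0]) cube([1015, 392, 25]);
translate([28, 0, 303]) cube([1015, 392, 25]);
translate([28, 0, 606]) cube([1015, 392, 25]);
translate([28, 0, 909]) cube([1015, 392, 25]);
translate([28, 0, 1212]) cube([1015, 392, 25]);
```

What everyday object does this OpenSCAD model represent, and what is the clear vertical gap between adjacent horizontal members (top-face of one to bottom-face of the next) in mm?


A bookshelf. The clear shelf gap is 278 mm.

Two tall side panels with 5 horizontal boards between them — a bookshelf. The first two shelf undersides are at z = 0 and z = 303; with shelf thickness 25, the clear gap is 303 − 0 − 25 = 278 mm.


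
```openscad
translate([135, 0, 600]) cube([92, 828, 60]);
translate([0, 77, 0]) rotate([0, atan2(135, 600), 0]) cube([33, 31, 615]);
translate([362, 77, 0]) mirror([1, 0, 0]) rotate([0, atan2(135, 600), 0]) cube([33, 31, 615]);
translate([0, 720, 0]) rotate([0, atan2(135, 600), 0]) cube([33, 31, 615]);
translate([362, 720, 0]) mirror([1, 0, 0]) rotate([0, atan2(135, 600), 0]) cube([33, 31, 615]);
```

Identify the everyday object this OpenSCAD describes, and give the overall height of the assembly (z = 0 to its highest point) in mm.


A sawhorse. The overall height is 660 mm.

A beam across two mirrored pairs of raked legs — a sawhorse. The beam's underside is at z = 600 (matching the legs' vertical rise in atan2(135, 600)) and the beam is 60 mm tall, so its top is at 600 + 60 = 660 mm. The raked legs top out at the beam's underside, so that is the highest point.


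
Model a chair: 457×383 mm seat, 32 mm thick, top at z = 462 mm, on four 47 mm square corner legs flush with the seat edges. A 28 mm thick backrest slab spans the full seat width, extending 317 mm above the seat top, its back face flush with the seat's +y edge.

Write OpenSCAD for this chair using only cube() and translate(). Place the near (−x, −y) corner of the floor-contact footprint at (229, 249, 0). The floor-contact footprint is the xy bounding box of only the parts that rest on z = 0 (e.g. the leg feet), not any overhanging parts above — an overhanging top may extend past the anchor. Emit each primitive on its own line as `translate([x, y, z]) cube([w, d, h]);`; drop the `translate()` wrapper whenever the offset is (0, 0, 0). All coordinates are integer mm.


// leg_h = 462 - 32 = 430
translate([229, 249, 430]) cube([457, 383, 32]);
translate([229, 249, 0]) cube([47, 47, 430]);
translate([639, 249, 0]) cube([47, 47, 430]);
translate([229, 585, 0]) cube([47, 47, 430]);
translate([639, 585, 0]) cube([47, 47, 430]);
translate([229, 604, 462]) cube([457, 28, 317]);


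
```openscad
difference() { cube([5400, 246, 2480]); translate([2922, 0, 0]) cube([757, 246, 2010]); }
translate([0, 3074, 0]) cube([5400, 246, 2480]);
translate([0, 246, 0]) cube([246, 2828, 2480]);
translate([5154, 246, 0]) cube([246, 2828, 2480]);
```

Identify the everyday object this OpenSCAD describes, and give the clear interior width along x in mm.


A single room. The interior width is 4908 mm.

Four walls enclosing a rectangle with a door in the front wall — a room. Outside width 5400 minus two 246 mm walls gives 4908 mm.


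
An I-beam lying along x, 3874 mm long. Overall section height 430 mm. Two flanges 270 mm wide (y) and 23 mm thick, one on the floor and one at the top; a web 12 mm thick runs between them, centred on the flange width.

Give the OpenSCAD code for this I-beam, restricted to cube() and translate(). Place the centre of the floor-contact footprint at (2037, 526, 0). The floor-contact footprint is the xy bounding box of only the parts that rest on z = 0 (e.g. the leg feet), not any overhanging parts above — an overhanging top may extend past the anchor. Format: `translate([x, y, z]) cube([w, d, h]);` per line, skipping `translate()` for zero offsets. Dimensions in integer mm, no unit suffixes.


translate([100, 391, 0]) cube([3874, 270, 23]);
translate([100, 520, 23]) cube([3874, 12, 384]);
translate([100, 391, 407]) cube([3874, 270, 23]);


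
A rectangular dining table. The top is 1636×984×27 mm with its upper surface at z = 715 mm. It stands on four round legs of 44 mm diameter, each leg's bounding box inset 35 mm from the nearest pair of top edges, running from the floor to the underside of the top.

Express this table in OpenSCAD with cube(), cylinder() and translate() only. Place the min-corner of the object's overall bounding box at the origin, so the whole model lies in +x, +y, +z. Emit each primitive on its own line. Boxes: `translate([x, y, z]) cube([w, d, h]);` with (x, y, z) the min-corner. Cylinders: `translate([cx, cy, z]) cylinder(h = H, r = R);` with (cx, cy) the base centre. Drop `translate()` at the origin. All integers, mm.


translate([0, 0, 688]) cube([1636, 984, 27]);
translate([57, 57, 0]) cylinder(h = 688, r = 22);
translate([1579, 57, 0]) cylinder(h = 688, r = 22);
translate([57, 927, 0]) cylinder(h = 688, r = 22);
translate([1579, 927, 0]) cylinder(h = 688, r = 22);


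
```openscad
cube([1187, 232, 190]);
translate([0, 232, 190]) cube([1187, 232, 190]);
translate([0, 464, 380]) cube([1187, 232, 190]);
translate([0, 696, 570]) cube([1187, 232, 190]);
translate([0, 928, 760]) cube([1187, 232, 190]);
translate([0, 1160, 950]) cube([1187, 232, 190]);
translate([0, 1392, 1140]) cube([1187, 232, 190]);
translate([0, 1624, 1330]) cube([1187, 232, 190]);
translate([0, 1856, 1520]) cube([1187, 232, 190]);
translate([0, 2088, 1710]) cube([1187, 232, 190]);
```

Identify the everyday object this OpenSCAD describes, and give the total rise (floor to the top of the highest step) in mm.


A staircase. The total rise is 1900 mm.

10 identical blocks, each offset up and back from the previous — a staircase. Each step is 190 mm tall and there are 10 of them, so the total rise is 10 × 190 = 1900 mm.
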